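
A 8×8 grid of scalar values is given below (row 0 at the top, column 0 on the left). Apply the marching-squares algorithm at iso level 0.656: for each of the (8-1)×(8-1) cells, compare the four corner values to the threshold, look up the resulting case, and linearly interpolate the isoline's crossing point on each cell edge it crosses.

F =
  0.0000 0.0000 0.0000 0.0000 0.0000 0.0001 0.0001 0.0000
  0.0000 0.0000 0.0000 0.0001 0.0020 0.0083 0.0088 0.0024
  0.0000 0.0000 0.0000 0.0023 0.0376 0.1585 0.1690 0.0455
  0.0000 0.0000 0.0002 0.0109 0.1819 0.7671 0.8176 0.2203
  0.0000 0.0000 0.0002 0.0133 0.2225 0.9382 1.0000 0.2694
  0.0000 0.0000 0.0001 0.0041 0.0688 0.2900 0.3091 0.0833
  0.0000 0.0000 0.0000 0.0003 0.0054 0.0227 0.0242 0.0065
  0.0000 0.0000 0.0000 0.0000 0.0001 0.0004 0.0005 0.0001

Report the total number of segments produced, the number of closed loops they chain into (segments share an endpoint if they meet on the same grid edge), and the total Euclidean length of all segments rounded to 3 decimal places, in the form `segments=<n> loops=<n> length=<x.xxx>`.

segments=8 loops=1 length=5.949

cell (2,4): code 0100 → (2.817,5.000)–(3.000,4.810)
cell (2,5): code 1100 → (2.751,6.000)–(2.817,5.000)
cell (2,6): code 1000 → (3.000,6.271)–(2.751,6.000)
cell (3,4): code 0110 → (3.000,4.810)–(4.000,4.606)
cell (3,6): code 1001 → (4.000,6.471)–(3.000,6.271)
cell (4,4): code 0010 → (4.000,4.606)–(4.435,5.000)
cell (4,5): code 0011 → (4.435,5.000)–(4.498,6.000)
cell (4,6): code 0001 → (4.498,6.000)–(4.000,6.471)
total: 8 segments, chained into 1 closed loop(s), length Σ = 5.948541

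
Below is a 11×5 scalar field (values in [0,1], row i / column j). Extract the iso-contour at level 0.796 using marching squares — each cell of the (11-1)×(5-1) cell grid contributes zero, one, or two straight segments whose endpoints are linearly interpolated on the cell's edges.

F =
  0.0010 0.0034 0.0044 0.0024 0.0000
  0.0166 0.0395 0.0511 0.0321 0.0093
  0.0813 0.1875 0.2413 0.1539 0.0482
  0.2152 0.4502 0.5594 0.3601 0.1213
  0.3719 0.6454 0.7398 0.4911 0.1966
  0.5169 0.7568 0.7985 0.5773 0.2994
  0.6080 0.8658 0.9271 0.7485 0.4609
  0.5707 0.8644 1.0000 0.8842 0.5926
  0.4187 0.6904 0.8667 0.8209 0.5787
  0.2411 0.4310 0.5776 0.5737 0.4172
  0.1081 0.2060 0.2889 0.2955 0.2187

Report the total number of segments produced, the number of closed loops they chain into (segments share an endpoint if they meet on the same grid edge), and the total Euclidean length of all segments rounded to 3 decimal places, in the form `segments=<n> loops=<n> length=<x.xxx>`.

cell (4,1): code 0100 → (4.957,2.000)–(5.000,1.940)
cell (4,2): code 1000 → (5.000,2.011)–(4.957,2.000)
cell (5,0): code 0100 → (5.360,1.000)–(6.000,0.729)
cell (5,1): code 1110 → (5.000,1.940)–(5.360,1.000)
cell (5,2): code 1001 → (6.000,2.734)–(5.000,2.011)
cell (6,0): code 0110 → (6.000,0.729)–(7.000,0.767)
cell (6,2): code 1101 → (6.350,3.000)–(6.000,2.734)
cell (6,3): code 1000 → (7.000,3.302)–(6.350,3.000)
cell (7,0): code 0010 → (7.000,0.767)–(7.393,1.000)
cell (7,1): code 0111 → (7.393,1.000)–(8.000,1.599)
cell (7,3): code 1001 → (8.000,3.103)–(7.000,3.302)
cell (8,1): code 0010 → (8.000,1.599)–(8.245,2.000)
cell (8,2): code 0011 → (8.245,2.000)–(8.101,3.000)
cell (8,3): code 0001 → (8.101,3.000)–(8.000,3.103)
total: 14 segments, chained into 1 closed loop(s), length Σ = 9.163685

segments=14 loops=1 length=9.164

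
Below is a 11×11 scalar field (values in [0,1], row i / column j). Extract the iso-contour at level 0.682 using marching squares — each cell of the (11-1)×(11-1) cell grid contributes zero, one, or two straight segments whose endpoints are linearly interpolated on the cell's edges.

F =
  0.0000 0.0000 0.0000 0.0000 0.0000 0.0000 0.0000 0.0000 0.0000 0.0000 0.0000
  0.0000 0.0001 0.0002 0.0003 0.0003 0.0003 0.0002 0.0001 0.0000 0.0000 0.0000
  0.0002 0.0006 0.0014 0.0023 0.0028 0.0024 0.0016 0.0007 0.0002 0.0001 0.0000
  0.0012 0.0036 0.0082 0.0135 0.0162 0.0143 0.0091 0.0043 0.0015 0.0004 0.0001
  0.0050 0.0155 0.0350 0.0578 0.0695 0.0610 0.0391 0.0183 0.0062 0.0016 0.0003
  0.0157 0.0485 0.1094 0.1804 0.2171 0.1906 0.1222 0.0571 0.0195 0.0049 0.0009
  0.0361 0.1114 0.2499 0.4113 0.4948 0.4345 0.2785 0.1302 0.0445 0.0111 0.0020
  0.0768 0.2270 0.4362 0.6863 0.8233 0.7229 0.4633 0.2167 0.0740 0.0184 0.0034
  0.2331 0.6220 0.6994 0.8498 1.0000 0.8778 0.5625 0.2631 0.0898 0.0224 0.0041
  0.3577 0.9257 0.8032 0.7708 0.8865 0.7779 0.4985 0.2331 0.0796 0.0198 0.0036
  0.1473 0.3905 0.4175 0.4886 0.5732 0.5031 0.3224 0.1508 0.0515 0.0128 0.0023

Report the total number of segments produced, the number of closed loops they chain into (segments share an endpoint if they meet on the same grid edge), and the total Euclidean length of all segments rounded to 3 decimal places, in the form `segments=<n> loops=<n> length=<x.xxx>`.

cell (6,2): code 0100 → (6.984,3.000)–(7.000,2.983)
cell (6,3): code 1100 → (6.570,4.000)–(6.984,3.000)
cell (6,4): code 1100 → (6.858,5.000)–(6.570,4.000)
cell (6,5): code 1000 → (7.000,5.158)–(6.858,5.000)
cell (7,1): code 0100 → (7.934,2.000)–(8.000,1.775)
cell (7,2): code 1110 → (7.000,2.983)–(7.934,2.000)
cell (7,5): code 1001 → (8.000,5.621)–(7.000,5.158)
cell (8,0): code 0100 → (8.198,1.000)–(9.000,0.571)
cell (8,1): code 1110 → (8.000,1.775)–(8.198,1.000)
cell (8,5): code 1001 → (9.000,5.343)–(8.000,5.621)
cell (9,0): code 0010 → (9.000,0.571)–(9.455,1.000)
cell (9,1): code 0011 → (9.455,1.000)–(9.314,2.000)
cell (9,2): code 0011 → (9.314,2.000)–(9.315,3.000)
cell (9,3): code 0011 → (9.315,3.000)–(9.653,4.000)
cell (9,4): code 0011 → (9.653,4.000)–(9.349,5.000)
cell (9,5): code 0001 → (9.349,5.000)–(9.000,5.343)
total: 16 segments, chained into 1 closed loop(s), length Σ = 13.024213

segments=16 loops=1 length=13.024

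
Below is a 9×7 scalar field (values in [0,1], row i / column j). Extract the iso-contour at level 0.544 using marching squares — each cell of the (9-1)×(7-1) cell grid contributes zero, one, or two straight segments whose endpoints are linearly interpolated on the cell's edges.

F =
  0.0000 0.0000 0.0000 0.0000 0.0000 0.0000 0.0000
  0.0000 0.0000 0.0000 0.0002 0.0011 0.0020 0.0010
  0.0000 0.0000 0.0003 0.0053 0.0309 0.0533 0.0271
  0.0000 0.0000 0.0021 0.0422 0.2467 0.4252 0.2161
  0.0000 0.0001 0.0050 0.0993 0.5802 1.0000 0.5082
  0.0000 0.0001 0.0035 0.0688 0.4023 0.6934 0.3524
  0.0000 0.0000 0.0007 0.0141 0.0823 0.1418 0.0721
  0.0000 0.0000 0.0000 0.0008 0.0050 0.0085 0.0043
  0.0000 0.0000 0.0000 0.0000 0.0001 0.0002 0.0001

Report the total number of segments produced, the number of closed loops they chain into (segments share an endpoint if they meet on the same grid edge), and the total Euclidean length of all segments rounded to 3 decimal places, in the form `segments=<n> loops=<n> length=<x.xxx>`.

cell (3,3): code 0100 → (3.891,4.000)–(4.000,3.925)
cell (3,4): code 1100 → (3.207,5.000)–(3.891,4.000)
cell (3,5): code 1000 → (4.000,5.927)–(3.207,5.000)
cell (4,3): code 0010 → (4.000,3.925)–(4.203,4.000)
cell (4,4): code 0111 → (4.203,4.000)–(5.000,4.487)
cell (4,5): code 1001 → (5.000,5.438)–(4.000,5.927)
cell (5,4): code 0010 → (5.000,4.487)–(5.271,5.000)
cell (5,5): code 0001 → (5.271,5.000)–(5.000,5.438)
total: 8 segments, chained into 1 closed loop(s), length Σ = 5.923384

segments=8 loops=1 length=5.923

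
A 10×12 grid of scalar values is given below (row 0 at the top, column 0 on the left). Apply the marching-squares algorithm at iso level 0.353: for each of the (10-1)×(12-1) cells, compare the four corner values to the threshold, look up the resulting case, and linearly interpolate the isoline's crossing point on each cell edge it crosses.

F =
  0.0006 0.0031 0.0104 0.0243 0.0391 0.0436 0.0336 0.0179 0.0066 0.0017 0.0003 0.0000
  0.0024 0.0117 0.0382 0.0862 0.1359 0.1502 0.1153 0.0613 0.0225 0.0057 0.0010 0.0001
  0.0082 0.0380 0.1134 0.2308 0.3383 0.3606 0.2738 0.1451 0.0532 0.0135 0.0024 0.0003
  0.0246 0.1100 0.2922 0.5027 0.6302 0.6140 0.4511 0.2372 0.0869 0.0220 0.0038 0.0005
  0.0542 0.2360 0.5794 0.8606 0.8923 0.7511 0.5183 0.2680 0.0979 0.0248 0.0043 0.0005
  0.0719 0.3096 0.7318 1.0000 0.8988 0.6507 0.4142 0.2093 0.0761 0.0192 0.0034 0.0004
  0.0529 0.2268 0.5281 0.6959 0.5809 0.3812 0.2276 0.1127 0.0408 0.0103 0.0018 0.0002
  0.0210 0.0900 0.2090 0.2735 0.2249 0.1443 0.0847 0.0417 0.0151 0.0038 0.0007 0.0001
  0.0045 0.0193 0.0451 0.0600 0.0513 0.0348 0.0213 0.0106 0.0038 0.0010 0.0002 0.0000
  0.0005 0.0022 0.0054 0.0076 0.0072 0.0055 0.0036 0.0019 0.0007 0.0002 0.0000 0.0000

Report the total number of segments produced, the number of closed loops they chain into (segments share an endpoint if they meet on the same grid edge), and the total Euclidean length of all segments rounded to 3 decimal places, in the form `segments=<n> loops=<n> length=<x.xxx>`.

segments=20 loops=1 length=16.051

cell (1,4): code 0100 → (1.964,5.000)–(2.000,4.659)
cell (1,5): code 1000 → (2.000,5.088)–(1.964,5.000)
cell (2,2): code 0100 → (2.449,3.000)–(3.000,2.289)
cell (2,3): code 1100 → (2.050,4.000)–(2.449,3.000)
cell (2,4): code 1110 → (2.000,4.659)–(2.050,4.000)
cell (2,5): code 1101 → (2.447,6.000)–(2.000,5.088)
cell (2,6): code 1000 → (3.000,6.459)–(2.447,6.000)
cell (3,1): code 0100 → (3.212,2.000)–(4.000,1.341)
cell (3,2): code 1110 → (3.000,2.289)–(3.212,2.000)
cell (3,6): code 1001 → (4.000,6.660)–(3.000,6.459)
cell (4,1): code 0110 → (4.000,1.341)–(5.000,1.103)
cell (4,6): code 1001 → (5.000,6.299)–(4.000,6.660)
cell (5,1): code 0110 → (5.000,1.103)–(6.000,1.419)
cell (5,5): code 1011 → (6.000,5.184)–(5.328,6.000)
cell (5,6): code 0001 → (5.328,6.000)–(5.000,6.299)
cell (6,1): code 0010 → (6.000,1.419)–(6.549,2.000)
cell (6,2): code 0011 → (6.549,2.000)–(6.812,3.000)
cell (6,3): code 0011 → (6.812,3.000)–(6.640,4.000)
cell (6,4): code 0011 → (6.640,4.000)–(6.119,5.000)
cell (6,5): code 0001 → (6.119,5.000)–(6.000,5.184)
total: 20 segments, chained into 1 closed loop(s), length Σ = 16.050582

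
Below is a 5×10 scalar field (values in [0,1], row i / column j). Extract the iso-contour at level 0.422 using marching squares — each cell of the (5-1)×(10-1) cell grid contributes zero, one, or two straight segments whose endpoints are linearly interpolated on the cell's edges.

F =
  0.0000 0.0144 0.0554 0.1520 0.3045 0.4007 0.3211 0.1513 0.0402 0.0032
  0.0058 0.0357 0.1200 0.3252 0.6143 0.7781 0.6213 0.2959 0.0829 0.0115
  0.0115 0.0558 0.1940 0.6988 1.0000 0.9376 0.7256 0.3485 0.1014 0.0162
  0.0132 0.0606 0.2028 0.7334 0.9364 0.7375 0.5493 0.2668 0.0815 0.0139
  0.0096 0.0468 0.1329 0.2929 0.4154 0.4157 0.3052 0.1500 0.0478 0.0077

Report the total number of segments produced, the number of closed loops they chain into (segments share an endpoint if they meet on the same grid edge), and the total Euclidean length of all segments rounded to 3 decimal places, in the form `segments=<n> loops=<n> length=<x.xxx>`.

segments=14 loops=1 length=13.074

cell (0,3): code 0100 → (0.379,4.000)–(1.000,3.335)
cell (0,4): code 1100 → (0.056,5.000)–(0.379,4.000)
cell (0,5): code 1100 → (0.336,6.000)–(0.056,5.000)
cell (0,6): code 1000 → (1.000,6.612)–(0.336,6.000)
cell (1,2): code 0100 → (1.259,3.000)–(2.000,2.452)
cell (1,3): code 1110 → (1.000,3.335)–(1.259,3.000)
cell (1,6): code 1001 → (2.000,6.805)–(1.000,6.612)
cell (2,2): code 0110 → (2.000,2.452)–(3.000,2.413)
cell (2,6): code 1001 → (3.000,6.451)–(2.000,6.805)
cell (3,2): code 0010 → (3.000,2.413)–(3.707,3.000)
cell (3,3): code 0011 → (3.707,3.000)–(3.987,4.000)
cell (3,4): code 0011 → (3.987,4.000)–(3.980,5.000)
cell (3,5): code 0011 → (3.980,5.000)–(3.522,6.000)
cell (3,6): code 0001 → (3.522,6.000)–(3.000,6.451)
total: 14 segments, chained into 1 closed loop(s), length Σ = 13.074342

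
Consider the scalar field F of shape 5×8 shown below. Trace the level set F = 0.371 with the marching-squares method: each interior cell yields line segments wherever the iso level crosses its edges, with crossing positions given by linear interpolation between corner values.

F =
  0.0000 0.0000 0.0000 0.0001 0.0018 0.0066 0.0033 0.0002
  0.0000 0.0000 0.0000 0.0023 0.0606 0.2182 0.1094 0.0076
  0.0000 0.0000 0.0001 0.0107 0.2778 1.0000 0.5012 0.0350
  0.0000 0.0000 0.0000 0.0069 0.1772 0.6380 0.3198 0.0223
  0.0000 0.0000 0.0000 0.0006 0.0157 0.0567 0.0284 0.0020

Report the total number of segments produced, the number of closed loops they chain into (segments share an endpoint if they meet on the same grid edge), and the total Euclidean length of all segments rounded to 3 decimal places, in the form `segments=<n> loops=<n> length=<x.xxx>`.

segments=8 loops=1 length=6.558

cell (1,4): code 0100 → (1.195,5.000)–(2.000,4.129)
cell (1,5): code 1100 → (1.668,6.000)–(1.195,5.000)
cell (1,6): code 1000 → (2.000,6.279)–(1.668,6.000)
cell (2,4): code 0110 → (2.000,4.129)–(3.000,4.421)
cell (2,5): code 1011 → (3.000,5.839)–(2.718,6.000)
cell (2,6): code 0001 → (2.718,6.000)–(2.000,6.279)
cell (3,4): code 0010 → (3.000,4.421)–(3.459,5.000)
cell (3,5): code 0001 → (3.459,5.000)–(3.000,5.839)
total: 8 segments, chained into 1 closed loop(s), length Σ = 6.558340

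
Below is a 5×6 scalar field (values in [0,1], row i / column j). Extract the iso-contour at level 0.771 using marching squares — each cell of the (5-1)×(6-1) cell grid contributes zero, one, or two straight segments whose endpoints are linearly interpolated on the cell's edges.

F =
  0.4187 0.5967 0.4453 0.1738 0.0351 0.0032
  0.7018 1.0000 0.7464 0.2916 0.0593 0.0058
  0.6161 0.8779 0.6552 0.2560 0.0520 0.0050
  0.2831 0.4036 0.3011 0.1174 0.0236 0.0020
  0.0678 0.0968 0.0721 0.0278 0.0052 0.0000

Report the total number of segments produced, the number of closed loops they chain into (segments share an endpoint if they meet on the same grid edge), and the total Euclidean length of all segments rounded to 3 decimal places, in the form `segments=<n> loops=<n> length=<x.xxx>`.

cell (0,0): code 0100 → (0.432,1.000)–(1.000,0.232)
cell (0,1): code 1000 → (1.000,1.903)–(0.432,1.000)
cell (1,0): code 0110 → (1.000,0.232)–(2.000,0.592)
cell (1,1): code 1001 → (2.000,1.480)–(1.000,1.903)
cell (2,0): code 0010 → (2.000,0.592)–(2.225,1.000)
cell (2,1): code 0001 → (2.225,1.000)–(2.000,1.480)
total: 6 segments, chained into 1 closed loop(s), length Σ = 5.166920

segments=6 loops=1 length=5.167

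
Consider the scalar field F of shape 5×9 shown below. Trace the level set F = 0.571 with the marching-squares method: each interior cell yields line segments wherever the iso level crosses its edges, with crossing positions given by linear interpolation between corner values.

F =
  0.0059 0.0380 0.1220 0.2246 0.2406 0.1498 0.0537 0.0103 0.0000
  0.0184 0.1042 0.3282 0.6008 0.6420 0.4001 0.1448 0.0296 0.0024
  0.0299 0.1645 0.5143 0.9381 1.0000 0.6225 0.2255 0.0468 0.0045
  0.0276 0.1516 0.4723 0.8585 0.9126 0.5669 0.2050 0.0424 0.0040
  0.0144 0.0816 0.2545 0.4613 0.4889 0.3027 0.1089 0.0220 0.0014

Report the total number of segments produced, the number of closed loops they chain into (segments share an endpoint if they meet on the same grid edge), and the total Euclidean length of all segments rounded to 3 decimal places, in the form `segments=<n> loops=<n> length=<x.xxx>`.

segments=12 loops=1 length=9.380

cell (0,2): code 0100 → (0.921,3.000)–(1.000,2.891)
cell (0,3): code 1100 → (0.823,4.000)–(0.921,3.000)
cell (0,4): code 1000 → (1.000,4.294)–(0.823,4.000)
cell (1,2): code 0110 → (1.000,2.891)–(2.000,2.134)
cell (1,4): code 1101 → (1.768,5.000)–(1.000,4.294)
cell (1,5): code 1000 → (2.000,5.130)–(1.768,5.000)
cell (2,2): code 0110 → (2.000,2.134)–(3.000,2.256)
cell (2,4): code 1011 → (3.000,4.988)–(2.926,5.000)
cell (2,5): code 0001 → (2.926,5.000)–(2.000,5.130)
cell (3,2): code 0010 → (3.000,2.256)–(3.724,3.000)
cell (3,3): code 0011 → (3.724,3.000)–(3.806,4.000)
cell (3,4): code 0001 → (3.806,4.000)–(3.000,4.988)
total: 12 segments, chained into 1 closed loop(s), length Σ = 9.380260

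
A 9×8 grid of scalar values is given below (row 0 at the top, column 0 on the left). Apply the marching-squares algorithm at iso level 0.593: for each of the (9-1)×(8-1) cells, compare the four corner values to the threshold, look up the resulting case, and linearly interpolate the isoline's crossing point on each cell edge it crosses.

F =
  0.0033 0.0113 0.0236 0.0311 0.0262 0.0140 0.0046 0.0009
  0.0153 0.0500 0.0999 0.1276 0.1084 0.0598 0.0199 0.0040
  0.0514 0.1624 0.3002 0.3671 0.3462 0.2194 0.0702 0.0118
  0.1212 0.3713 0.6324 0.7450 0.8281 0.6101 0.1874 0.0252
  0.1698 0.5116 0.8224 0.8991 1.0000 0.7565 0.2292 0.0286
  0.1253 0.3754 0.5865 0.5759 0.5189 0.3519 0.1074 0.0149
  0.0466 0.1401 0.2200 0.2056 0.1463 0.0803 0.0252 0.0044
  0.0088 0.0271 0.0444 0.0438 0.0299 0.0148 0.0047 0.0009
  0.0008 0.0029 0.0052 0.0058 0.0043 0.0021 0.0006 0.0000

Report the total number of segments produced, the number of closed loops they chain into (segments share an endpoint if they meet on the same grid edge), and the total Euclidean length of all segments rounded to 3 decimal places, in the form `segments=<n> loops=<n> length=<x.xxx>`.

cell (2,1): code 0100 → (2.881,2.000)–(3.000,1.849)
cell (2,2): code 1100 → (2.598,3.000)–(2.881,2.000)
cell (2,3): code 1100 → (2.512,4.000)–(2.598,3.000)
cell (2,4): code 1100 → (2.956,5.000)–(2.512,4.000)
cell (2,5): code 1000 → (3.000,5.040)–(2.956,5.000)
cell (3,1): code 0110 → (3.000,1.849)–(4.000,1.262)
cell (3,5): code 1001 → (4.000,5.310)–(3.000,5.040)
cell (4,1): code 0010 → (4.000,1.262)–(4.972,2.000)
cell (4,2): code 0011 → (4.972,2.000)–(4.947,3.000)
cell (4,3): code 0011 → (4.947,3.000)–(4.846,4.000)
cell (4,4): code 0011 → (4.846,4.000)–(4.404,5.000)
cell (4,5): code 0001 → (4.404,5.000)–(4.000,5.310)
total: 12 segments, chained into 1 closed loop(s), length Σ = 10.413057

segments=12 loops=1 length=10.413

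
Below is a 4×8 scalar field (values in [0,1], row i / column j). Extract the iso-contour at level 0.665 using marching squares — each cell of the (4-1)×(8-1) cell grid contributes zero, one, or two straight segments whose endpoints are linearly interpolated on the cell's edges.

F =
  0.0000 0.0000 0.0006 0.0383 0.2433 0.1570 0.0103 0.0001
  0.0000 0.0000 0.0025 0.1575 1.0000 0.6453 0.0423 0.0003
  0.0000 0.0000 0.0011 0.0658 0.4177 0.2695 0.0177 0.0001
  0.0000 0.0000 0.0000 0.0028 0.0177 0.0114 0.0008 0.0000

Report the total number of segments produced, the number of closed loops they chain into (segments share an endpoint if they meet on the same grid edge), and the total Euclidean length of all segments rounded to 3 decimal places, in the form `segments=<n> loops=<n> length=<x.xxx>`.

segments=4 loops=1 length=3.443

cell (0,3): code 0100 → (0.557,4.000)–(1.000,3.602)
cell (0,4): code 1000 → (1.000,4.944)–(0.557,4.000)
cell (1,3): code 0010 → (1.000,3.602)–(1.575,4.000)
cell (1,4): code 0001 → (1.575,4.000)–(1.000,4.944)
total: 4 segments, chained into 1 closed loop(s), length Σ = 3.443364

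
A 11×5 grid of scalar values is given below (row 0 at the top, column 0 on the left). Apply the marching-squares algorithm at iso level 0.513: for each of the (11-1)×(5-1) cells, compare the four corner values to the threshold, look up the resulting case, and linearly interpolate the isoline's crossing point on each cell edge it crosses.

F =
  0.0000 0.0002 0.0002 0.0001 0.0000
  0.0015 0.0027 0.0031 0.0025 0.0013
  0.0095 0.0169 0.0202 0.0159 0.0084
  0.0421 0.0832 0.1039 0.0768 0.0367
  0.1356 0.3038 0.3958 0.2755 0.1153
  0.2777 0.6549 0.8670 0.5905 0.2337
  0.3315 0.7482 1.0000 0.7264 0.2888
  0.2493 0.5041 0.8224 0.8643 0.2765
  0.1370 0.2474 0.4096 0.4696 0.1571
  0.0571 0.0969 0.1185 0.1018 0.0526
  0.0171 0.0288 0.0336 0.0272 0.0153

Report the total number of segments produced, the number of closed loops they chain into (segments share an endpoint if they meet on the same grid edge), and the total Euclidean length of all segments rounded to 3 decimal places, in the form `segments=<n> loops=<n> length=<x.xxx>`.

cell (4,0): code 0100 → (4.596,1.000)–(5.000,0.624)
cell (4,1): code 1100 → (4.249,2.000)–(4.596,1.000)
cell (4,2): code 1100 → (4.754,3.000)–(4.249,2.000)
cell (4,3): code 1000 → (5.000,3.217)–(4.754,3.000)
cell (5,0): code 0110 → (5.000,0.624)–(6.000,0.436)
cell (5,3): code 1001 → (6.000,3.488)–(5.000,3.217)
cell (6,0): code 0010 → (6.000,0.436)–(6.964,1.000)
cell (6,1): code 0111 → (6.964,1.000)–(7.000,1.028)
cell (6,3): code 1001 → (7.000,3.598)–(6.000,3.488)
cell (7,1): code 0010 → (7.000,1.028)–(7.750,2.000)
cell (7,2): code 0011 → (7.750,2.000)–(7.890,3.000)
cell (7,3): code 0001 → (7.890,3.000)–(7.000,3.598)
total: 12 segments, chained into 1 closed loop(s), length Σ = 10.590777

segments=12 loops=1 length=10.591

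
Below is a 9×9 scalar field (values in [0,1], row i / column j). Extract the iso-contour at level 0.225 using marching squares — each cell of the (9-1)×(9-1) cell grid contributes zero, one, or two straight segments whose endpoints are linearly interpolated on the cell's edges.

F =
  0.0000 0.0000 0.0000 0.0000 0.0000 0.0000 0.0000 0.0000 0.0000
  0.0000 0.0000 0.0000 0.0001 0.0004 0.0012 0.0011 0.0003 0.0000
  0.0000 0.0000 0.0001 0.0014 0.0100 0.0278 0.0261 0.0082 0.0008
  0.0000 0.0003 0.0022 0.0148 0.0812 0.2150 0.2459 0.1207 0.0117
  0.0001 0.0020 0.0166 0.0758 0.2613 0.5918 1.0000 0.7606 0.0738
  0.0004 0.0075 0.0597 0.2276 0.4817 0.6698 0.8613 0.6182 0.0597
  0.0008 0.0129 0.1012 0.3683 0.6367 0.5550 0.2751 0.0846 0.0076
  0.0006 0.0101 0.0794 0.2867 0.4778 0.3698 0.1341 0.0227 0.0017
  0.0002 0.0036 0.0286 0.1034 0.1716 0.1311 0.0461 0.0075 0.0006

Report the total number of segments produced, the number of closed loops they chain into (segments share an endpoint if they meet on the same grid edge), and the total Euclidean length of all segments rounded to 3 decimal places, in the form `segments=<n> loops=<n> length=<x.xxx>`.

cell (2,5): code 0100 → (2.905,6.000)–(3.000,5.324)
cell (2,6): code 1000 → (3.000,6.167)–(2.905,6.000)
cell (3,3): code 0100 → (3.798,4.000)–(4.000,3.804)
cell (3,4): code 1100 → (3.027,5.000)–(3.798,4.000)
cell (3,5): code 1110 → (3.000,5.324)–(3.027,5.000)
cell (3,6): code 1101 → (3.163,7.000)–(3.000,6.167)
cell (3,7): code 1000 → (4.000,7.780)–(3.163,7.000)
cell (4,2): code 0100 → (4.983,3.000)–(5.000,2.985)
cell (4,3): code 1110 → (4.000,3.804)–(4.983,3.000)
cell (4,7): code 1001 → (5.000,7.704)–(4.000,7.780)
cell (5,2): code 0110 → (5.000,2.985)–(6.000,2.463)
cell (5,6): code 1011 → (6.000,6.263)–(5.737,7.000)
cell (5,7): code 0001 → (5.737,7.000)–(5.000,7.704)
cell (6,2): code 0110 → (6.000,2.463)–(7.000,2.702)
cell (6,5): code 1011 → (7.000,5.614)–(6.355,6.000)
cell (6,6): code 0001 → (6.355,6.000)–(6.000,6.263)
cell (7,2): code 0010 → (7.000,2.702)–(7.337,3.000)
cell (7,3): code 0011 → (7.337,3.000)–(7.826,4.000)
cell (7,4): code 0011 → (7.826,4.000)–(7.607,5.000)
cell (7,5): code 0001 → (7.607,5.000)–(7.000,5.614)
total: 20 segments, chained into 1 closed loop(s), length Σ = 15.633154

segments=20 loops=1 length=15.633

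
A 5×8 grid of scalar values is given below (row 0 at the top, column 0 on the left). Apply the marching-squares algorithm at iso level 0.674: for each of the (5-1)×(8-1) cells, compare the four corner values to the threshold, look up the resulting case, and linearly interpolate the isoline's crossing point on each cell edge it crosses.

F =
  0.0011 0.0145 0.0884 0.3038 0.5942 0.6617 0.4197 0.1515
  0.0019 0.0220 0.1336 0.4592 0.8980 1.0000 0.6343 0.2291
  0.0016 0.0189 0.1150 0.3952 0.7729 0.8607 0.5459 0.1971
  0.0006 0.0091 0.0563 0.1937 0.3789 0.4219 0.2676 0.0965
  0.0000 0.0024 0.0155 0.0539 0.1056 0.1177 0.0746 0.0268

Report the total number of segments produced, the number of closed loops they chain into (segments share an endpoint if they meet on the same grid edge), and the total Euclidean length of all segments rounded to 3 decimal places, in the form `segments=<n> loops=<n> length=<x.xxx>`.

cell (0,3): code 0100 → (0.263,4.000)–(1.000,3.490)
cell (0,4): code 1100 → (0.036,5.000)–(0.263,4.000)
cell (0,5): code 1000 → (1.000,5.891)–(0.036,5.000)
cell (1,3): code 0110 → (1.000,3.490)–(2.000,3.738)
cell (1,5): code 1001 → (2.000,5.593)–(1.000,5.891)
cell (2,3): code 0010 → (2.000,3.738)–(2.251,4.000)
cell (2,4): code 0011 → (2.251,4.000)–(2.425,5.000)
cell (2,5): code 0001 → (2.425,5.000)–(2.000,5.593)
total: 8 segments, chained into 1 closed loop(s), length Σ = 7.416575

segments=8 loops=1 length=7.417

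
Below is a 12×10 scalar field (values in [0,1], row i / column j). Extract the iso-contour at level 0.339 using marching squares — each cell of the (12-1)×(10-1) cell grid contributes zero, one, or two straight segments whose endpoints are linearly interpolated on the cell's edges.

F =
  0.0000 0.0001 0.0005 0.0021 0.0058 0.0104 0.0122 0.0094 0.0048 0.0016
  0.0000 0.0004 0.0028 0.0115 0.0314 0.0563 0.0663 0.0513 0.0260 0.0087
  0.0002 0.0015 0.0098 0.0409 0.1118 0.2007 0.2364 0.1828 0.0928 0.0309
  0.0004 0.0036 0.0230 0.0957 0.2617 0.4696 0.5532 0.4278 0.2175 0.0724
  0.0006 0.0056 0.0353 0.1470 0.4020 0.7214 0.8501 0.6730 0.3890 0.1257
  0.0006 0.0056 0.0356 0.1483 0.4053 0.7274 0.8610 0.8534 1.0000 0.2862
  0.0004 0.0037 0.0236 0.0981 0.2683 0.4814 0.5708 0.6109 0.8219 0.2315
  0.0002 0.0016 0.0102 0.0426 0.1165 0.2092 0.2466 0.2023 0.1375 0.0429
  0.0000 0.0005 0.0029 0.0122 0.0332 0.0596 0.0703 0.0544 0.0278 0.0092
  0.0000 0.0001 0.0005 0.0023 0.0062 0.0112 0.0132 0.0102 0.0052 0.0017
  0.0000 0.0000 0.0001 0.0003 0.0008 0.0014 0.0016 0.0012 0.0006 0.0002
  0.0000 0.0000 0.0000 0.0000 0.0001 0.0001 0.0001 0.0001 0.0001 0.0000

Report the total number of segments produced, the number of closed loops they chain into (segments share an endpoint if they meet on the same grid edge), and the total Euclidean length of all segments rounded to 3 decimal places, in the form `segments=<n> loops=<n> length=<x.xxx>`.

cell (2,4): code 0100 → (2.514,5.000)–(3.000,4.372)
cell (2,5): code 1100 → (2.324,6.000)–(2.514,5.000)
cell (2,6): code 1100 → (2.638,7.000)–(2.324,6.000)
cell (2,7): code 1000 → (3.000,7.422)–(2.638,7.000)
cell (3,3): code 0100 → (3.551,4.000)–(4.000,3.753)
cell (3,4): code 1110 → (3.000,4.372)–(3.551,4.000)
cell (3,7): code 1101 → (3.708,8.000)–(3.000,7.422)
cell (3,8): code 1000 → (4.000,8.190)–(3.708,8.000)
cell (4,3): code 0110 → (4.000,3.753)–(5.000,3.742)
cell (4,8): code 1001 → (5.000,8.926)–(4.000,8.190)
cell (5,3): code 0010 → (5.000,3.742)–(5.484,4.000)
cell (5,4): code 0111 → (5.484,4.000)–(6.000,4.332)
cell (5,8): code 1001 → (6.000,8.818)–(5.000,8.926)
cell (6,4): code 0010 → (6.000,4.332)–(6.523,5.000)
cell (6,5): code 0011 → (6.523,5.000)–(6.715,6.000)
cell (6,6): code 0011 → (6.715,6.000)–(6.665,7.000)
cell (6,7): code 0011 → (6.665,7.000)–(6.706,8.000)
cell (6,8): code 0001 → (6.706,8.000)–(6.000,8.818)
total: 18 segments, chained into 1 closed loop(s), length Σ = 15.214496

segments=18 loops=1 length=15.214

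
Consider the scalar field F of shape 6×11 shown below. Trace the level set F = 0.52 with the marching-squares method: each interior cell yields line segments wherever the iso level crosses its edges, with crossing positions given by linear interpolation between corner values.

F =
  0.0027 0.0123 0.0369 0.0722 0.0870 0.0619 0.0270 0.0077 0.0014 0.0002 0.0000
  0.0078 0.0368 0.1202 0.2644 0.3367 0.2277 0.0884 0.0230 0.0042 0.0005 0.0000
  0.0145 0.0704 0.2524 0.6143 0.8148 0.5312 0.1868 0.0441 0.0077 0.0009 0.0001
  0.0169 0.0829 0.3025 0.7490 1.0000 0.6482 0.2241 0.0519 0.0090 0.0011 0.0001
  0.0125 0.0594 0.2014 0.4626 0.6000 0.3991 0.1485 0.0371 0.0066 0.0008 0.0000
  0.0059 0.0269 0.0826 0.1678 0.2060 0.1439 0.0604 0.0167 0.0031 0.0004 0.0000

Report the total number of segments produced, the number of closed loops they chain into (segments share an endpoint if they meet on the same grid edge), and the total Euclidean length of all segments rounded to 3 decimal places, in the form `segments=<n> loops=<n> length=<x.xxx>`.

cell (1,2): code 0100 → (1.730,3.000)–(2.000,2.739)
cell (1,3): code 1100 → (1.383,4.000)–(1.730,3.000)
cell (1,4): code 1100 → (1.963,5.000)–(1.383,4.000)
cell (1,5): code 1000 → (2.000,5.033)–(1.963,5.000)
cell (2,2): code 0110 → (2.000,2.739)–(3.000,2.487)
cell (2,5): code 1001 → (3.000,5.302)–(2.000,5.033)
cell (3,2): code 0010 → (3.000,2.487)–(3.800,3.000)
cell (3,3): code 0111 → (3.800,3.000)–(4.000,3.418)
cell (3,4): code 1011 → (4.000,4.398)–(3.515,5.000)
cell (3,5): code 0001 → (3.515,5.000)–(3.000,5.302)
cell (4,3): code 0010 → (4.000,3.418)–(4.203,4.000)
cell (4,4): code 0001 → (4.203,4.000)–(4.000,4.398)
total: 12 segments, chained into 1 closed loop(s), length Σ = 8.552434

segments=12 loops=1 length=8.552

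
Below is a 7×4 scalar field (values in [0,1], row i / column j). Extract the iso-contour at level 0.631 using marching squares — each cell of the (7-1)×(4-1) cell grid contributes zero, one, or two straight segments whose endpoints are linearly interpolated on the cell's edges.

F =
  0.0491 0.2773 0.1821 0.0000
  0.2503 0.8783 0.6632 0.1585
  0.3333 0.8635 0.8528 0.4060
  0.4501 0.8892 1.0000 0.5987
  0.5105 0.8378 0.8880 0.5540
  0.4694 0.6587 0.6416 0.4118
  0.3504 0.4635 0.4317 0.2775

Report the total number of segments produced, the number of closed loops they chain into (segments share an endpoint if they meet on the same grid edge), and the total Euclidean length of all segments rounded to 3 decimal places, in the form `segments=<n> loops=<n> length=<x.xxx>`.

cell (0,0): code 0100 → (0.589,1.000)–(1.000,0.606)
cell (0,1): code 1100 → (0.933,2.000)–(0.589,1.000)
cell (0,2): code 1000 → (1.000,2.064)–(0.933,2.000)
cell (1,0): code 0110 → (1.000,0.606)–(2.000,0.561)
cell (1,2): code 1001 → (2.000,2.496)–(1.000,2.064)
cell (2,0): code 0110 → (2.000,0.561)–(3.000,0.412)
cell (2,2): code 1001 → (3.000,2.920)–(2.000,2.496)
cell (3,0): code 0110 → (3.000,0.412)–(4.000,0.368)
cell (3,2): code 1001 → (4.000,2.769)–(3.000,2.920)
cell (4,0): code 0110 → (4.000,0.368)–(5.000,0.854)
cell (4,2): code 1001 → (5.000,2.046)–(4.000,2.769)
cell (5,0): code 0010 → (5.000,0.854)–(5.142,1.000)
cell (5,1): code 0011 → (5.142,1.000)–(5.051,2.000)
cell (5,2): code 0001 → (5.051,2.000)–(5.000,2.046)
total: 14 segments, chained into 1 closed loop(s), length Σ = 11.541582

segments=14 loops=1 length=11.542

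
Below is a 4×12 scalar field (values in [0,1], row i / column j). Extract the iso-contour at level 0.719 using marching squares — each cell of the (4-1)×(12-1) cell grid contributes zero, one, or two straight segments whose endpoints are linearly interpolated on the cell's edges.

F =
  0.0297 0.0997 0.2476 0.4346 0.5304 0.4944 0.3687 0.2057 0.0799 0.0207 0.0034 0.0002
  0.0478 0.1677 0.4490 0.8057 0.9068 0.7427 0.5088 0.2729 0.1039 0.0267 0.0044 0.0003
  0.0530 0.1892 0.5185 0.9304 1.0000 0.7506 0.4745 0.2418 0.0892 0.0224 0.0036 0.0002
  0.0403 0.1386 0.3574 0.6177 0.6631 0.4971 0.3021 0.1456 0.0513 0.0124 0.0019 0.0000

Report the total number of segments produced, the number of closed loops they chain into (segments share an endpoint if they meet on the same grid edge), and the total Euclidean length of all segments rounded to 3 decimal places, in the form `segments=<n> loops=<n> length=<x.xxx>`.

cell (0,2): code 0100 → (0.766,3.000)–(1.000,2.757)
cell (0,3): code 1100 → (0.501,4.000)–(0.766,3.000)
cell (0,4): code 1100 → (0.905,5.000)–(0.501,4.000)
cell (0,5): code 1000 → (1.000,5.101)–(0.905,5.000)
cell (1,2): code 0110 → (1.000,2.757)–(2.000,2.487)
cell (1,5): code 1001 → (2.000,5.114)–(1.000,5.101)
cell (2,2): code 0010 → (2.000,2.487)–(2.676,3.000)
cell (2,3): code 0011 → (2.676,3.000)–(2.834,4.000)
cell (2,4): code 0011 → (2.834,4.000)–(2.125,5.000)
cell (2,5): code 0001 → (2.125,5.000)–(2.000,5.114)
total: 10 segments, chained into 1 closed loop(s), length Σ = 7.881719

segments=10 loops=1 length=7.882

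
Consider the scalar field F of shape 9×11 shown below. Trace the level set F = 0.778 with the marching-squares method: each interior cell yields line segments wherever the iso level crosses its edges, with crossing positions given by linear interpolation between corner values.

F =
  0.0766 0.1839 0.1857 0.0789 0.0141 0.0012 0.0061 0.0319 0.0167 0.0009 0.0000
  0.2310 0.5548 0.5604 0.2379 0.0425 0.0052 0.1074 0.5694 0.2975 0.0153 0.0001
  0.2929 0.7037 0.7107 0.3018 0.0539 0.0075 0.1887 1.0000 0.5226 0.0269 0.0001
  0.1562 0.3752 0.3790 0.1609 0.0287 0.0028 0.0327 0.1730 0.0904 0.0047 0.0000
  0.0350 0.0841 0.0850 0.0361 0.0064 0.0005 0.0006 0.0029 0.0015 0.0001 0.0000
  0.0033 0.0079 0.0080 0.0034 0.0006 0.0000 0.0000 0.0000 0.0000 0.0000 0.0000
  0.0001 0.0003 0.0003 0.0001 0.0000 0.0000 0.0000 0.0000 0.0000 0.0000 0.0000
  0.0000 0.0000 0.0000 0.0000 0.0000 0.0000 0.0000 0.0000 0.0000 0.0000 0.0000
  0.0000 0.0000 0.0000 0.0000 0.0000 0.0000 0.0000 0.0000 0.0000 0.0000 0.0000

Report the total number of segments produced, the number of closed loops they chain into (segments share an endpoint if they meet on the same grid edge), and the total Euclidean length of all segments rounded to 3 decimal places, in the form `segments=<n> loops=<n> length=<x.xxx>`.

segments=4 loops=1 length=2.198

cell (1,6): code 0100 → (1.484,7.000)–(2.000,6.726)
cell (1,7): code 1000 → (2.000,7.465)–(1.484,7.000)
cell (2,6): code 0010 → (2.000,6.726)–(2.268,7.000)
cell (2,7): code 0001 → (2.268,7.000)–(2.000,7.465)
total: 4 segments, chained into 1 closed loop(s), length Σ = 2.198231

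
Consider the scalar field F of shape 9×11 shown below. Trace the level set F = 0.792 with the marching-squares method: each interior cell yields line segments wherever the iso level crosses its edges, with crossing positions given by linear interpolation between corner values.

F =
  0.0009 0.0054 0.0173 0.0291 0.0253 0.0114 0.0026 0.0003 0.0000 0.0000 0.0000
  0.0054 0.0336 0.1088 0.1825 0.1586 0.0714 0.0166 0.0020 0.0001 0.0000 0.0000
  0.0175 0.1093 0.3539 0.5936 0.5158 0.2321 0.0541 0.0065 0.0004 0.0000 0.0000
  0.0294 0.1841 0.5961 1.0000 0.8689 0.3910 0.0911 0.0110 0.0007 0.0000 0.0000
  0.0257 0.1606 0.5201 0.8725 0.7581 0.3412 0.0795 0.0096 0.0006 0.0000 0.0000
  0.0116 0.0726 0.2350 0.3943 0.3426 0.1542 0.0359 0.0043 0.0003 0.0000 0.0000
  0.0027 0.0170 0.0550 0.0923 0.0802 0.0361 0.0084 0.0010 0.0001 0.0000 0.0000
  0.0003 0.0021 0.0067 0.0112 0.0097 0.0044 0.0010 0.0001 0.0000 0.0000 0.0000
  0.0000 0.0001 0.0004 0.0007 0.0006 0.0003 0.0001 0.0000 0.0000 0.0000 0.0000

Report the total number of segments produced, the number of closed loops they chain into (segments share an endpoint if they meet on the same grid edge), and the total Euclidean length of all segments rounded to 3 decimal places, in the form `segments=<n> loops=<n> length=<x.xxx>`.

cell (2,2): code 0100 → (2.488,3.000)–(3.000,2.485)
cell (2,3): code 1100 → (2.782,4.000)–(2.488,3.000)
cell (2,4): code 1000 → (3.000,4.161)–(2.782,4.000)
cell (3,2): code 0110 → (3.000,2.485)–(4.000,2.772)
cell (3,3): code 1011 → (4.000,3.704)–(3.694,4.000)
cell (3,4): code 0001 → (3.694,4.000)–(3.000,4.161)
cell (4,2): code 0010 → (4.000,2.772)–(4.168,3.000)
cell (4,3): code 0001 → (4.168,3.000)–(4.000,3.704)
total: 8 segments, chained into 1 closed loop(s), length Σ = 5.225085

segments=8 loops=1 length=5.225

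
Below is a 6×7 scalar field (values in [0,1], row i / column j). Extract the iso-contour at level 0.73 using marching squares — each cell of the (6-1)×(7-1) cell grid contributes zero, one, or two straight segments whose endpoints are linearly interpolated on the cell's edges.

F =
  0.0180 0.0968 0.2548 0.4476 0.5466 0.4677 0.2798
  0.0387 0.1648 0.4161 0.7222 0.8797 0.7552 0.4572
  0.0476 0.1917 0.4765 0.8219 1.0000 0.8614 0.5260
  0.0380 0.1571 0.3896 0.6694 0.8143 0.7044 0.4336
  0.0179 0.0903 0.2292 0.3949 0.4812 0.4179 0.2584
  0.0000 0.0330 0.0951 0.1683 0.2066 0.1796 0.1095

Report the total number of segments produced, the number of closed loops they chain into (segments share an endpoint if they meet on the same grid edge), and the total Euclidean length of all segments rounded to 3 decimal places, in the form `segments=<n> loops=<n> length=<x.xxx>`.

segments=12 loops=1 length=8.221

cell (0,3): code 0100 → (0.551,4.000)–(1.000,3.050)
cell (0,4): code 1100 → (0.912,5.000)–(0.551,4.000)
cell (0,5): code 1000 → (1.000,5.085)–(0.912,5.000)
cell (1,2): code 0100 → (1.078,3.000)–(2.000,2.734)
cell (1,3): code 1110 → (1.000,3.050)–(1.078,3.000)
cell (1,5): code 1001 → (2.000,5.392)–(1.000,5.085)
cell (2,2): code 0010 → (2.000,2.734)–(2.603,3.000)
cell (2,3): code 0111 → (2.603,3.000)–(3.000,3.418)
cell (2,4): code 1011 → (3.000,4.767)–(2.837,5.000)
cell (2,5): code 0001 → (2.837,5.000)–(2.000,5.392)
cell (3,3): code 0010 → (3.000,3.418)–(3.253,4.000)
cell (3,4): code 0001 → (3.253,4.000)–(3.000,4.767)
total: 12 segments, chained into 1 closed loop(s), length Σ = 8.220962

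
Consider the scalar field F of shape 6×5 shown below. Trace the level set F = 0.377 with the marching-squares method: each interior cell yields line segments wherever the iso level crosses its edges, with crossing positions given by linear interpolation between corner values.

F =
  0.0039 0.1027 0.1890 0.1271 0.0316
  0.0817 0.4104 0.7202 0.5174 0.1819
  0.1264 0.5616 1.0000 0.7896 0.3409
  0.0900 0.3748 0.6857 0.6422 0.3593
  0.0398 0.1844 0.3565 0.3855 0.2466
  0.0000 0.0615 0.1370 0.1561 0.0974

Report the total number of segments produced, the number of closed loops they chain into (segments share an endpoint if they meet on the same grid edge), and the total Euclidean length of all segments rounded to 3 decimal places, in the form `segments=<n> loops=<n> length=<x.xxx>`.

segments=14 loops=1 length=10.907

cell (0,0): code 0100 → (0.891,1.000)–(1.000,0.898)
cell (0,1): code 1100 → (0.354,2.000)–(0.891,1.000)
cell (0,2): code 1100 → (0.640,3.000)–(0.354,2.000)
cell (0,3): code 1000 → (1.000,3.418)–(0.640,3.000)
cell (1,0): code 0110 → (1.000,0.898)–(2.000,0.576)
cell (1,3): code 1001 → (2.000,3.920)–(1.000,3.418)
cell (2,0): code 0010 → (2.000,0.576)–(2.988,1.000)
cell (2,1): code 0111 → (2.988,1.000)–(3.000,1.007)
cell (2,3): code 1001 → (3.000,3.937)–(2.000,3.920)
cell (3,1): code 0010 → (3.000,1.007)–(3.938,2.000)
cell (3,2): code 0111 → (3.938,2.000)–(4.000,2.707)
cell (3,3): code 1001 → (4.000,3.061)–(3.000,3.937)
cell (4,2): code 0010 → (4.000,2.707)–(4.037,3.000)
cell (4,3): code 0001 → (4.037,3.000)–(4.000,3.061)
total: 14 segments, chained into 1 closed loop(s), length Σ = 10.906520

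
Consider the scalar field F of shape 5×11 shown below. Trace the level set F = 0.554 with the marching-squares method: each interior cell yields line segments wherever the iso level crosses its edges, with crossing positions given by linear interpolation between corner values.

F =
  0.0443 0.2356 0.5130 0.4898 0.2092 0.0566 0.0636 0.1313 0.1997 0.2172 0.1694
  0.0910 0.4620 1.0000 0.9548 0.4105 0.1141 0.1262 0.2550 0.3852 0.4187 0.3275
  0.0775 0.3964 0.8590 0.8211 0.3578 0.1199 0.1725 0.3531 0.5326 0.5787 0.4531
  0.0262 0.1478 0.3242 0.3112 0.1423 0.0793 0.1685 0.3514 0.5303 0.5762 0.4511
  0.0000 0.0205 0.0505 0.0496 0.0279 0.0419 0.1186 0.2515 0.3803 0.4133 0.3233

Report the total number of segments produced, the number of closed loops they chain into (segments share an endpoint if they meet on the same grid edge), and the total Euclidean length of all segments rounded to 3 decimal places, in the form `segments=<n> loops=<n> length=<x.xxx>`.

segments=14 loops=2 length=11.585

cell (0,1): code 0100 → (0.084,2.000)–(1.000,1.171)
cell (0,2): code 1100 → (0.138,3.000)–(0.084,2.000)
cell (0,3): code 1000 → (1.000,3.736)–(0.138,3.000)
cell (1,1): code 0110 → (1.000,1.171)–(2.000,1.341)
cell (1,3): code 1001 → (2.000,3.577)–(1.000,3.736)
cell (1,8): code 0100 → (1.846,9.000)–(2.000,8.464)
cell (1,9): code 1000 → (2.000,9.197)–(1.846,9.000)
cell (2,1): code 0010 → (2.000,1.341)–(2.570,2.000)
cell (2,2): code 0011 → (2.570,2.000)–(2.524,3.000)
cell (2,3): code 0001 → (2.524,3.000)–(2.000,3.577)
cell (2,8): code 0110 → (2.000,8.464)–(3.000,8.516)
cell (2,9): code 1001 → (3.000,9.177)–(2.000,9.197)
cell (3,8): code 0010 → (3.000,8.516)–(3.136,9.000)
cell (3,9): code 0001 → (3.136,9.000)–(3.000,9.177)
total: 14 segments, chained into 2 closed loop(s), length Σ = 11.584542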